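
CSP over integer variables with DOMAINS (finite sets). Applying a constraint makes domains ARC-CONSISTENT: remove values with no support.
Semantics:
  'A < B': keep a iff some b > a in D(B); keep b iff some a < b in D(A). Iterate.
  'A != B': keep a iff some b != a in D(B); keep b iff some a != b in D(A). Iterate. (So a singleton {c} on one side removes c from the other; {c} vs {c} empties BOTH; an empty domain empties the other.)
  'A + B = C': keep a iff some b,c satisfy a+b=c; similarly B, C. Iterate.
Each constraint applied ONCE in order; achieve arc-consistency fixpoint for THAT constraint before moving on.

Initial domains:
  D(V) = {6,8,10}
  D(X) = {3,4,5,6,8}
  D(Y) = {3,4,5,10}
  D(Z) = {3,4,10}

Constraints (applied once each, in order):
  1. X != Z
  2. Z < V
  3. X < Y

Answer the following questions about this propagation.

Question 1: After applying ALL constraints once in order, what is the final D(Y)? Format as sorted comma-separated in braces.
Answer: {4,5,10}

Derivation:
Constraint 1 (X != Z) on D(X)={3,4,5,6,8} D(Z)={3,4,10}: no change
Constraint 2 (Z < V) on D(Z)={3,4,10} D(V)={6,8,10}: Z {3,4,10}->{3,4}
Constraint 3 (X < Y) on D(X)={3,4,5,6,8} D(Y)={3,4,5,10}: Y {3,4,5,10}->{4,5,10}
So after all 3 constraints: D(Y) = {4,5,10}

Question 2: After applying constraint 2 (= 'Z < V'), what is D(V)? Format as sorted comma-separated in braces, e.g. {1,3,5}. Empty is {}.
Constraint 1 (X != Z) on D(X)={3,4,5,6,8} D(Z)={3,4,10}: no change
Constraint 2 (Z < V) on D(Z)={3,4,10} D(V)={6,8,10}: Z {3,4,10}->{3,4}
So after constraint 2: D(V) = {6,8,10}

Answer: {6,8,10}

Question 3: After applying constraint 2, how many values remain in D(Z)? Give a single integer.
Constraint 1 (X != Z) on D(X)={3,4,5,6,8} D(Z)={3,4,10}: no change
Constraint 2 (Z < V) on D(Z)={3,4,10} D(V)={6,8,10}: Z {3,4,10}->{3,4}
So after constraint 2: D(Z)={3,4}, size = 2

Answer: 2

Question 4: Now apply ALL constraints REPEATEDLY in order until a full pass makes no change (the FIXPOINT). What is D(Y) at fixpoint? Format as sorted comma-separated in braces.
Answer: {4,5,10}

Derivation:
pass 0 (initial): D(Y)={3,4,5,10}
pass 1: Y {3,4,5,10}->{4,5,10}; Z {3,4,10}->{3,4}
pass 2: no change
Fixpoint after 2 passes: D(Y) = {4,5,10}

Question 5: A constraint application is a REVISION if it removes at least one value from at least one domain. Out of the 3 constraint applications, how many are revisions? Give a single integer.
Constraint 1 (X != Z) on D(X)={3,4,5,6,8} D(Z)={3,4,10}: no change => not a revision
Constraint 2 (Z < V) on D(Z)={3,4,10} D(V)={6,8,10}: Z {3,4,10}->{3,4} => REVISION
Constraint 3 (X < Y) on D(X)={3,4,5,6,8} D(Y)={3,4,5,10}: Y {3,4,5,10}->{4,5,10} => REVISION
Total revisions = 2

Answer: 2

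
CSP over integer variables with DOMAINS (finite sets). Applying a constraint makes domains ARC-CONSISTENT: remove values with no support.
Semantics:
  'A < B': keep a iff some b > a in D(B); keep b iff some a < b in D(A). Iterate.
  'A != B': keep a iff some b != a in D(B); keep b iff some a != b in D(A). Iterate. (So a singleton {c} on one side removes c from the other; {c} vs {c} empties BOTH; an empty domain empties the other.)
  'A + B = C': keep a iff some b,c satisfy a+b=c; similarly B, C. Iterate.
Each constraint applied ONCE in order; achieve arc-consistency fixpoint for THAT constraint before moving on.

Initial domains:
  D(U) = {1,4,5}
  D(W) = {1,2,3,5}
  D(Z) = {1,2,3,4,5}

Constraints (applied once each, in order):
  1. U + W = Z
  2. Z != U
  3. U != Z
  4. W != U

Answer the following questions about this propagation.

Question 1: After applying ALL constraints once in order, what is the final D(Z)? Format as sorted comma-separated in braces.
Constraint 1 (U + W = Z) on D(U)={1,4,5} D(W)={1,2,3,5} D(Z)={1,2,3,4,5}: U {1,4,5}->{1,4}; W {1,2,3,5}->{1,2,3}; Z {1,2,3,4,5}->{2,3,4,5}
Constraint 2 (Z != U) on D(Z)={2,3,4,5} D(U)={1,4}: no change
Constraint 3 (U != Z) on D(U)={1,4} D(Z)={2,3,4,5}: no change
Constraint 4 (W != U) on D(W)={1,2,3} D(U)={1,4}: no change
So after all 4 constraints: D(Z) = {2,3,4,5}

Answer: {2,3,4,5}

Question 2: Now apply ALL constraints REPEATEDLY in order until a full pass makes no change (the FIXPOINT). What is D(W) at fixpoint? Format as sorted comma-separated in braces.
Answer: {1,2,3}

Derivation:
pass 0 (initial): D(W)={1,2,3,5}
pass 1: U {1,4,5}->{1,4}; W {1,2,3,5}->{1,2,3}; Z {1,2,3,4,5}->{2,3,4,5}
pass 2: no change
Fixpoint after 2 passes: D(W) = {1,2,3}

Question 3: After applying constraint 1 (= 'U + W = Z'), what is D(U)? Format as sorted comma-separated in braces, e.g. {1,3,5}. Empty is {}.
Constraint 1 (U + W = Z) on D(U)={1,4,5} D(W)={1,2,3,5} D(Z)={1,2,3,4,5}: U {1,4,5}->{1,4}; W {1,2,3,5}->{1,2,3}; Z {1,2,3,4,5}->{2,3,4,5}
So after constraint 1: D(U) = {1,4}

Answer: {1,4}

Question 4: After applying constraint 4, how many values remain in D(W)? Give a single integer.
Answer: 3

Derivation:
Constraint 1 (U + W = Z) on D(U)={1,4,5} D(W)={1,2,3,5} D(Z)={1,2,3,4,5}: U {1,4,5}->{1,4}; W {1,2,3,5}->{1,2,3}; Z {1,2,3,4,5}->{2,3,4,5}
Constraint 2 (Z != U) on D(Z)={2,3,4,5} D(U)={1,4}: no change
Constraint 3 (U != Z) on D(U)={1,4} D(Z)={2,3,4,5}: no change
Constraint 4 (W != U) on D(W)={1,2,3} D(U)={1,4}: no change
So after constraint 4: D(W)={1,2,3}, size = 3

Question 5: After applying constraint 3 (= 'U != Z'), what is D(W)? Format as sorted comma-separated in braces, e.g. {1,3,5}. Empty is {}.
Answer: {1,2,3}

Derivation:
Constraint 1 (U + W = Z) on D(U)={1,4,5} D(W)={1,2,3,5} D(Z)={1,2,3,4,5}: U {1,4,5}->{1,4}; W {1,2,3,5}->{1,2,3}; Z {1,2,3,4,5}->{2,3,4,5}
Constraint 2 (Z != U) on D(Z)={2,3,4,5} D(U)={1,4}: no change
Constraint 3 (U != Z) on D(U)={1,4} D(Z)={2,3,4,5}: no change
So after constraint 3: D(W) = {1,2,3}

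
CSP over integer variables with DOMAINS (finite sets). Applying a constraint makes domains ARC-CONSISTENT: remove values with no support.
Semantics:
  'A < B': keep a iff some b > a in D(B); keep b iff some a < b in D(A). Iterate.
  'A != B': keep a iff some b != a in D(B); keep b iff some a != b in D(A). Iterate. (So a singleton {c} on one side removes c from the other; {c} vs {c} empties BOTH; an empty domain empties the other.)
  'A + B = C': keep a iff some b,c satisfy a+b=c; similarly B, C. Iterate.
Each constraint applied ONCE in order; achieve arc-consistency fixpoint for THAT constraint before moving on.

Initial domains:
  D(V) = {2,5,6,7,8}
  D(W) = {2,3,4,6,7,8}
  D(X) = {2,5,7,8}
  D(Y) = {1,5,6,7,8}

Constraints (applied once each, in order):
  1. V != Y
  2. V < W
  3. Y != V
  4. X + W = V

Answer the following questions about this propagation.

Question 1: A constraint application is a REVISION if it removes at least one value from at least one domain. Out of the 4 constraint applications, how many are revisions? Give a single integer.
Answer: 2

Derivation:
Constraint 1 (V != Y) on D(V)={2,5,6,7,8} D(Y)={1,5,6,7,8}: no change => not a revision
Constraint 2 (V < W) on D(V)={2,5,6,7,8} D(W)={2,3,4,6,7,8}: V {2,5,6,7,8}->{2,5,6,7}; W {2,3,4,6,7,8}->{3,4,6,7,8} => REVISION
Constraint 3 (Y != V) on D(Y)={1,5,6,7,8} D(V)={2,5,6,7}: no change => not a revision
Constraint 4 (X + W = V) on D(X)={2,5,7,8} D(W)={3,4,6,7,8} D(V)={2,5,6,7}: X {2,5,7,8}->{2}; W {3,4,6,7,8}->{3,4}; V {2,5,6,7}->{5,6} => REVISION
Total revisions = 2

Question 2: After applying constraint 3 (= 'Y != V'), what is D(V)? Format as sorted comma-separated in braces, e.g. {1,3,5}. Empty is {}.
Answer: {2,5,6,7}

Derivation:
Constraint 1 (V != Y) on D(V)={2,5,6,7,8} D(Y)={1,5,6,7,8}: no change
Constraint 2 (V < W) on D(V)={2,5,6,7,8} D(W)={2,3,4,6,7,8}: V {2,5,6,7,8}->{2,5,6,7}; W {2,3,4,6,7,8}->{3,4,6,7,8}
Constraint 3 (Y != V) on D(Y)={1,5,6,7,8} D(V)={2,5,6,7}: no change
So after constraint 3: D(V) = {2,5,6,7}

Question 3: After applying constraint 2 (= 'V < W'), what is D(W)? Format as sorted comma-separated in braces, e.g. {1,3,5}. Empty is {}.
Constraint 1 (V != Y) on D(V)={2,5,6,7,8} D(Y)={1,5,6,7,8}: no change
Constraint 2 (V < W) on D(V)={2,5,6,7,8} D(W)={2,3,4,6,7,8}: V {2,5,6,7,8}->{2,5,6,7}; W {2,3,4,6,7,8}->{3,4,6,7,8}
So after constraint 2: D(W) = {3,4,6,7,8}

Answer: {3,4,6,7,8}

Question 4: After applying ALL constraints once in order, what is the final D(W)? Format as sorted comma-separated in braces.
Constraint 1 (V != Y) on D(V)={2,5,6,7,8} D(Y)={1,5,6,7,8}: no change
Constraint 2 (V < W) on D(V)={2,5,6,7,8} D(W)={2,3,4,6,7,8}: V {2,5,6,7,8}->{2,5,6,7}; W {2,3,4,6,7,8}->{3,4,6,7,8}
Constraint 3 (Y != V) on D(Y)={1,5,6,7,8} D(V)={2,5,6,7}: no change
Constraint 4 (X + W = V) on D(X)={2,5,7,8} D(W)={3,4,6,7,8} D(V)={2,5,6,7}: X {2,5,7,8}->{2}; W {3,4,6,7,8}->{3,4}; V {2,5,6,7}->{5,6}
So after all 4 constraints: D(W) = {3,4}

Answer: {3,4}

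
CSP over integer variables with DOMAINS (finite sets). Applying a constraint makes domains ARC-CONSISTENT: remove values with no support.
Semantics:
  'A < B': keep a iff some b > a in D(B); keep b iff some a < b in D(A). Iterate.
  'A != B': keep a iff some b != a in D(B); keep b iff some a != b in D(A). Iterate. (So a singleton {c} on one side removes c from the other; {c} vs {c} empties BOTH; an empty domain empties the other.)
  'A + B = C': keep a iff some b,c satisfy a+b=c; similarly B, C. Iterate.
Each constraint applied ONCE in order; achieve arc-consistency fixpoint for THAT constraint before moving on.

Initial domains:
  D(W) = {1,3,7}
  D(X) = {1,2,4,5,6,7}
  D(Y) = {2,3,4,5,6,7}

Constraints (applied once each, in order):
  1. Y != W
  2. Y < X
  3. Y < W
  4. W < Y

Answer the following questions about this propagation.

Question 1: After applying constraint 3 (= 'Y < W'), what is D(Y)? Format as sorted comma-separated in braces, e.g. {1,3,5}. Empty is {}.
Constraint 1 (Y != W) on D(Y)={2,3,4,5,6,7} D(W)={1,3,7}: no change
Constraint 2 (Y < X) on D(Y)={2,3,4,5,6,7} D(X)={1,2,4,5,6,7}: Y {2,3,4,5,6,7}->{2,3,4,5,6}; X {1,2,4,5,6,7}->{4,5,6,7}
Constraint 3 (Y < W) on D(Y)={2,3,4,5,6} D(W)={1,3,7}: W {1,3,7}->{3,7}
So after constraint 3: D(Y) = {2,3,4,5,6}

Answer: {2,3,4,5,6}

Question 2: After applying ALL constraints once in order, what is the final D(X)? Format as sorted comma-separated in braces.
Constraint 1 (Y != W) on D(Y)={2,3,4,5,6,7} D(W)={1,3,7}: no change
Constraint 2 (Y < X) on D(Y)={2,3,4,5,6,7} D(X)={1,2,4,5,6,7}: Y {2,3,4,5,6,7}->{2,3,4,5,6}; X {1,2,4,5,6,7}->{4,5,6,7}
Constraint 3 (Y < W) on D(Y)={2,3,4,5,6} D(W)={1,3,7}: W {1,3,7}->{3,7}
Constraint 4 (W < Y) on D(W)={3,7} D(Y)={2,3,4,5,6}: W {3,7}->{3}; Y {2,3,4,5,6}->{4,5,6}
So after all 4 constraints: D(X) = {4,5,6,7}

Answer: {4,5,6,7}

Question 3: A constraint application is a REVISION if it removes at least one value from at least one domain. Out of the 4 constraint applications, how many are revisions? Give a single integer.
Answer: 3

Derivation:
Constraint 1 (Y != W) on D(Y)={2,3,4,5,6,7} D(W)={1,3,7}: no change => not a revision
Constraint 2 (Y < X) on D(Y)={2,3,4,5,6,7} D(X)={1,2,4,5,6,7}: Y {2,3,4,5,6,7}->{2,3,4,5,6}; X {1,2,4,5,6,7}->{4,5,6,7} => REVISION
Constraint 3 (Y < W) on D(Y)={2,3,4,5,6} D(W)={1,3,7}: W {1,3,7}->{3,7} => REVISION
Constraint 4 (W < Y) on D(W)={3,7} D(Y)={2,3,4,5,6}: W {3,7}->{3}; Y {2,3,4,5,6}->{4,5,6} => REVISION
Total revisions = 3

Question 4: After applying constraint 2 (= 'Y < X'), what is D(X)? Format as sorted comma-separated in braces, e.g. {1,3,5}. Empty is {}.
Constraint 1 (Y != W) on D(Y)={2,3,4,5,6,7} D(W)={1,3,7}: no change
Constraint 2 (Y < X) on D(Y)={2,3,4,5,6,7} D(X)={1,2,4,5,6,7}: Y {2,3,4,5,6,7}->{2,3,4,5,6}; X {1,2,4,5,6,7}->{4,5,6,7}
So after constraint 2: D(X) = {4,5,6,7}

Answer: {4,5,6,7}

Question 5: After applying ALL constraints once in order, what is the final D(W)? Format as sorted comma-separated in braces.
Constraint 1 (Y != W) on D(Y)={2,3,4,5,6,7} D(W)={1,3,7}: no change
Constraint 2 (Y < X) on D(Y)={2,3,4,5,6,7} D(X)={1,2,4,5,6,7}: Y {2,3,4,5,6,7}->{2,3,4,5,6}; X {1,2,4,5,6,7}->{4,5,6,7}
Constraint 3 (Y < W) on D(Y)={2,3,4,5,6} D(W)={1,3,7}: W {1,3,7}->{3,7}
Constraint 4 (W < Y) on D(W)={3,7} D(Y)={2,3,4,5,6}: W {3,7}->{3}; Y {2,3,4,5,6}->{4,5,6}
So after all 4 constraints: D(W) = {3}

Answer: {3}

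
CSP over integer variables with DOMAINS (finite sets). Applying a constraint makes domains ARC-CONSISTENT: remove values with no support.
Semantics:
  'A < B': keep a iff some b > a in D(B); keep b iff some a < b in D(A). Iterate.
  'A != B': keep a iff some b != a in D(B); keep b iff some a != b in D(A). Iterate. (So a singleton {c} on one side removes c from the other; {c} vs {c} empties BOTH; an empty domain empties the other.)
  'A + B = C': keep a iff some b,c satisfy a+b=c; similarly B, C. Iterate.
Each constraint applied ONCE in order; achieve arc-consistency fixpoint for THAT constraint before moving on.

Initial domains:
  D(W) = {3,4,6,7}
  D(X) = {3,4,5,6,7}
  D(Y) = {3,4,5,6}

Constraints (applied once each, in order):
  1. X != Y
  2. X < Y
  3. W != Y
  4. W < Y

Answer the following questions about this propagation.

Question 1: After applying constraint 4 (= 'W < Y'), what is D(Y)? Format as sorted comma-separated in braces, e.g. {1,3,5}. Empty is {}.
Answer: {4,5,6}

Derivation:
Constraint 1 (X != Y) on D(X)={3,4,5,6,7} D(Y)={3,4,5,6}: no change
Constraint 2 (X < Y) on D(X)={3,4,5,6,7} D(Y)={3,4,5,6}: X {3,4,5,6,7}->{3,4,5}; Y {3,4,5,6}->{4,5,6}
Constraint 3 (W != Y) on D(W)={3,4,6,7} D(Y)={4,5,6}: no change
Constraint 4 (W < Y) on D(W)={3,4,6,7} D(Y)={4,5,6}: W {3,4,6,7}->{3,4}
So after constraint 4: D(Y) = {4,5,6}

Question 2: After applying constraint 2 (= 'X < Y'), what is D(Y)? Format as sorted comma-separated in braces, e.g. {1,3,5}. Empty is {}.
Answer: {4,5,6}

Derivation:
Constraint 1 (X != Y) on D(X)={3,4,5,6,7} D(Y)={3,4,5,6}: no change
Constraint 2 (X < Y) on D(X)={3,4,5,6,7} D(Y)={3,4,5,6}: X {3,4,5,6,7}->{3,4,5}; Y {3,4,5,6}->{4,5,6}
So after constraint 2: D(Y) = {4,5,6}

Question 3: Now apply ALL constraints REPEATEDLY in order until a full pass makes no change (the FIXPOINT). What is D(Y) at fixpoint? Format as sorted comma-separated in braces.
Answer: {4,5,6}

Derivation:
pass 0 (initial): D(Y)={3,4,5,6}
pass 1: W {3,4,6,7}->{3,4}; X {3,4,5,6,7}->{3,4,5}; Y {3,4,5,6}->{4,5,6}
pass 2: no change
Fixpoint after 2 passes: D(Y) = {4,5,6}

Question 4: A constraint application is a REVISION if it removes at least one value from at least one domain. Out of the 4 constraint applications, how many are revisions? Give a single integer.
Answer: 2

Derivation:
Constraint 1 (X != Y) on D(X)={3,4,5,6,7} D(Y)={3,4,5,6}: no change => not a revision
Constraint 2 (X < Y) on D(X)={3,4,5,6,7} D(Y)={3,4,5,6}: X {3,4,5,6,7}->{3,4,5}; Y {3,4,5,6}->{4,5,6} => REVISION
Constraint 3 (W != Y) on D(W)={3,4,6,7} D(Y)={4,5,6}: no change => not a revision
Constraint 4 (W < Y) on D(W)={3,4,6,7} D(Y)={4,5,6}: W {3,4,6,7}->{3,4} => REVISION
Total revisions = 2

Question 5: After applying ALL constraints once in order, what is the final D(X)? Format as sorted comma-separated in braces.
Answer: {3,4,5}

Derivation:
Constraint 1 (X != Y) on D(X)={3,4,5,6,7} D(Y)={3,4,5,6}: no change
Constraint 2 (X < Y) on D(X)={3,4,5,6,7} D(Y)={3,4,5,6}: X {3,4,5,6,7}->{3,4,5}; Y {3,4,5,6}->{4,5,6}
Constraint 3 (W != Y) on D(W)={3,4,6,7} D(Y)={4,5,6}: no change
Constraint 4 (W < Y) on D(W)={3,4,6,7} D(Y)={4,5,6}: W {3,4,6,7}->{3,4}
So after all 4 constraints: D(X) = {3,4,5}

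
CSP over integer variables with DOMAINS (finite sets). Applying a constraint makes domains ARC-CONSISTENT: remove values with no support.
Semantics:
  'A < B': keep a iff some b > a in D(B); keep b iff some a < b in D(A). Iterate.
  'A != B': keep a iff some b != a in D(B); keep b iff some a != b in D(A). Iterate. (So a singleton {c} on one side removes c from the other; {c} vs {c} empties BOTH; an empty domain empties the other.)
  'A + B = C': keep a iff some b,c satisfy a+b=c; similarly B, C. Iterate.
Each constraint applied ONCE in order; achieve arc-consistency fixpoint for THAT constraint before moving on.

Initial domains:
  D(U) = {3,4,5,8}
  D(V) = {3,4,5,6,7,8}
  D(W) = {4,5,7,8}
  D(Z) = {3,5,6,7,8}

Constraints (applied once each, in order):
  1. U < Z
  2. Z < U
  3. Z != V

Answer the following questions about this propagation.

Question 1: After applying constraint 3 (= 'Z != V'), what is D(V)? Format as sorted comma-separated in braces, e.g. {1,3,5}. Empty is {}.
Answer: {}

Derivation:
Constraint 1 (U < Z) on D(U)={3,4,5,8} D(Z)={3,5,6,7,8}: U {3,4,5,8}->{3,4,5}; Z {3,5,6,7,8}->{5,6,7,8}
Constraint 2 (Z < U) on D(Z)={5,6,7,8} D(U)={3,4,5}: Z {5,6,7,8}->{}; U {3,4,5}->{}
Constraint 3 (Z != V) on D(Z)={} D(V)={3,4,5,6,7,8}: V {3,4,5,6,7,8}->{}
So after constraint 3: D(V) = {}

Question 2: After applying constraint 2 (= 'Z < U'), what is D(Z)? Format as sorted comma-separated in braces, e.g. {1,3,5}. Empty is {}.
Constraint 1 (U < Z) on D(U)={3,4,5,8} D(Z)={3,5,6,7,8}: U {3,4,5,8}->{3,4,5}; Z {3,5,6,7,8}->{5,6,7,8}
Constraint 2 (Z < U) on D(Z)={5,6,7,8} D(U)={3,4,5}: Z {5,6,7,8}->{}; U {3,4,5}->{}
So after constraint 2: D(Z) = {}

Answer: {}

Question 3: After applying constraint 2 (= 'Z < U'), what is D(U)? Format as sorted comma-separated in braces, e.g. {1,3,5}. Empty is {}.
Answer: {}

Derivation:
Constraint 1 (U < Z) on D(U)={3,4,5,8} D(Z)={3,5,6,7,8}: U {3,4,5,8}->{3,4,5}; Z {3,5,6,7,8}->{5,6,7,8}
Constraint 2 (Z < U) on D(Z)={5,6,7,8} D(U)={3,4,5}: Z {5,6,7,8}->{}; U {3,4,5}->{}
So after constraint 2: D(U) = {}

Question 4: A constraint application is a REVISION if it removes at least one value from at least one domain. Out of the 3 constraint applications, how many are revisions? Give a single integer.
Constraint 1 (U < Z) on D(U)={3,4,5,8} D(Z)={3,5,6,7,8}: U {3,4,5,8}->{3,4,5}; Z {3,5,6,7,8}->{5,6,7,8} => REVISION
Constraint 2 (Z < U) on D(Z)={5,6,7,8} D(U)={3,4,5}: Z {5,6,7,8}->{}; U {3,4,5}->{} => REVISION
Constraint 3 (Z != V) on D(Z)={} D(V)={3,4,5,6,7,8}: V {3,4,5,6,7,8}->{} => REVISION
Total revisions = 3

Answer: 3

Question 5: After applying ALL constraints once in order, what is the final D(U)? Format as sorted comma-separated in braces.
Constraint 1 (U < Z) on D(U)={3,4,5,8} D(Z)={3,5,6,7,8}: U {3,4,5,8}->{3,4,5}; Z {3,5,6,7,8}->{5,6,7,8}
Constraint 2 (Z < U) on D(Z)={5,6,7,8} D(U)={3,4,5}: Z {5,6,7,8}->{}; U {3,4,5}->{}
Constraint 3 (Z != V) on D(Z)={} D(V)={3,4,5,6,7,8}: V {3,4,5,6,7,8}->{}
So after all 3 constraints: D(U) = {}

Answer: {}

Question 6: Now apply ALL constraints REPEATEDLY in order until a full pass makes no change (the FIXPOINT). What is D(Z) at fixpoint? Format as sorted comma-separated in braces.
pass 0 (initial): D(Z)={3,5,6,7,8}
pass 1: U {3,4,5,8}->{}; V {3,4,5,6,7,8}->{}; Z {3,5,6,7,8}->{}
pass 2: no change
Fixpoint after 2 passes: D(Z) = {}

Answer: {}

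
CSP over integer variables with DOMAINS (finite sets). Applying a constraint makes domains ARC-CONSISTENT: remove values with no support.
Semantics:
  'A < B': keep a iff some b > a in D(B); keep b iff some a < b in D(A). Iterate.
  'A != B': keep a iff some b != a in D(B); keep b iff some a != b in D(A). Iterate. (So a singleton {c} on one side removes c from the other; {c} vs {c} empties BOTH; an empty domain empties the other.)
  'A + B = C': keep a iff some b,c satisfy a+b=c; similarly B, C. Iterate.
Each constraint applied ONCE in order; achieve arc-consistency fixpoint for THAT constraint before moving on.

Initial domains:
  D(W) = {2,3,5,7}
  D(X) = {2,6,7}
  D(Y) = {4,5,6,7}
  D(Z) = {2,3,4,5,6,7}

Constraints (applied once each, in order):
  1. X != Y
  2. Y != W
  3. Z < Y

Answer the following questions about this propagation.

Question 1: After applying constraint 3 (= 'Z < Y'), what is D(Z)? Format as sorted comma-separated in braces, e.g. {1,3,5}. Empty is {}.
Constraint 1 (X != Y) on D(X)={2,6,7} D(Y)={4,5,6,7}: no change
Constraint 2 (Y != W) on D(Y)={4,5,6,7} D(W)={2,3,5,7}: no change
Constraint 3 (Z < Y) on D(Z)={2,3,4,5,6,7} D(Y)={4,5,6,7}: Z {2,3,4,5,6,7}->{2,3,4,5,6}
So after constraint 3: D(Z) = {2,3,4,5,6}

Answer: {2,3,4,5,6}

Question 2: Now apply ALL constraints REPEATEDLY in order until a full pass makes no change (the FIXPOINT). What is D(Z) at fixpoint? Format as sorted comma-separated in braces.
pass 0 (initial): D(Z)={2,3,4,5,6,7}
pass 1: Z {2,3,4,5,6,7}->{2,3,4,5,6}
pass 2: no change
Fixpoint after 2 passes: D(Z) = {2,3,4,5,6}

Answer: {2,3,4,5,6}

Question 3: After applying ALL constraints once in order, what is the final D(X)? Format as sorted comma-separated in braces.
Constraint 1 (X != Y) on D(X)={2,6,7} D(Y)={4,5,6,7}: no change
Constraint 2 (Y != W) on D(Y)={4,5,6,7} D(W)={2,3,5,7}: no change
Constraint 3 (Z < Y) on D(Z)={2,3,4,5,6,7} D(Y)={4,5,6,7}: Z {2,3,4,5,6,7}->{2,3,4,5,6}
So after all 3 constraints: D(X) = {2,6,7}

Answer: {2,6,7}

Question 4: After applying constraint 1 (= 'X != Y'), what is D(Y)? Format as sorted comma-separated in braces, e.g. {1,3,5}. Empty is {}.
Answer: {4,5,6,7}

Derivation:
Constraint 1 (X != Y) on D(X)={2,6,7} D(Y)={4,5,6,7}: no change
So after constraint 1: D(Y) = {4,5,6,7}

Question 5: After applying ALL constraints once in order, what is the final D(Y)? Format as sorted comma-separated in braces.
Answer: {4,5,6,7}

Derivation:
Constraint 1 (X != Y) on D(X)={2,6,7} D(Y)={4,5,6,7}: no change
Constraint 2 (Y != W) on D(Y)={4,5,6,7} D(W)={2,3,5,7}: no change
Constraint 3 (Z < Y) on D(Z)={2,3,4,5,6,7} D(Y)={4,5,6,7}: Z {2,3,4,5,6,7}->{2,3,4,5,6}
So after all 3 constraints: D(Y) = {4,5,6,7}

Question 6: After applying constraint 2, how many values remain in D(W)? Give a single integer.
Answer: 4

Derivation:
Constraint 1 (X != Y) on D(X)={2,6,7} D(Y)={4,5,6,7}: no change
Constraint 2 (Y != W) on D(Y)={4,5,6,7} D(W)={2,3,5,7}: no change
So after constraint 2: D(W)={2,3,5,7}, size = 4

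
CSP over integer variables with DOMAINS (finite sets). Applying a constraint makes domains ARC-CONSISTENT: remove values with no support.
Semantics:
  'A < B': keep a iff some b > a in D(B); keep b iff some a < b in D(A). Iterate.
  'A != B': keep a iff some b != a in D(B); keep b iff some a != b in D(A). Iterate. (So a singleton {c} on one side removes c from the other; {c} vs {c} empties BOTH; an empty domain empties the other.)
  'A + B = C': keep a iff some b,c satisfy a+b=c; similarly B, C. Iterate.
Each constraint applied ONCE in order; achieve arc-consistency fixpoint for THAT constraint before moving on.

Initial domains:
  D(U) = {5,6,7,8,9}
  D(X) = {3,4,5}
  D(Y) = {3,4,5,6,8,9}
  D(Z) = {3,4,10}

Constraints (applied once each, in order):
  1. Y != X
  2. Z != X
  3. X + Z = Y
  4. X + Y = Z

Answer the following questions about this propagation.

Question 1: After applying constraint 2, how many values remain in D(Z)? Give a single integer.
Answer: 3

Derivation:
Constraint 1 (Y != X) on D(Y)={3,4,5,6,8,9} D(X)={3,4,5}: no change
Constraint 2 (Z != X) on D(Z)={3,4,10} D(X)={3,4,5}: no change
So after constraint 2: D(Z)={3,4,10}, size = 3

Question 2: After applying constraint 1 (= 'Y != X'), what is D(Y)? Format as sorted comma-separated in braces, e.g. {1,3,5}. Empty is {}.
Answer: {3,4,5,6,8,9}

Derivation:
Constraint 1 (Y != X) on D(Y)={3,4,5,6,8,9} D(X)={3,4,5}: no change
So after constraint 1: D(Y) = {3,4,5,6,8,9}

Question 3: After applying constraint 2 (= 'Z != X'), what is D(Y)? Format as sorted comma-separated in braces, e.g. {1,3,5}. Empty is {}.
Constraint 1 (Y != X) on D(Y)={3,4,5,6,8,9} D(X)={3,4,5}: no change
Constraint 2 (Z != X) on D(Z)={3,4,10} D(X)={3,4,5}: no change
So after constraint 2: D(Y) = {3,4,5,6,8,9}

Answer: {3,4,5,6,8,9}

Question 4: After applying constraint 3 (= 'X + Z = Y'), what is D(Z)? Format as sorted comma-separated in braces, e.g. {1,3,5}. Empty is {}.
Constraint 1 (Y != X) on D(Y)={3,4,5,6,8,9} D(X)={3,4,5}: no change
Constraint 2 (Z != X) on D(Z)={3,4,10} D(X)={3,4,5}: no change
Constraint 3 (X + Z = Y) on D(X)={3,4,5} D(Z)={3,4,10} D(Y)={3,4,5,6,8,9}: Z {3,4,10}->{3,4}; Y {3,4,5,6,8,9}->{6,8,9}
So after constraint 3: D(Z) = {3,4}

Answer: {3,4}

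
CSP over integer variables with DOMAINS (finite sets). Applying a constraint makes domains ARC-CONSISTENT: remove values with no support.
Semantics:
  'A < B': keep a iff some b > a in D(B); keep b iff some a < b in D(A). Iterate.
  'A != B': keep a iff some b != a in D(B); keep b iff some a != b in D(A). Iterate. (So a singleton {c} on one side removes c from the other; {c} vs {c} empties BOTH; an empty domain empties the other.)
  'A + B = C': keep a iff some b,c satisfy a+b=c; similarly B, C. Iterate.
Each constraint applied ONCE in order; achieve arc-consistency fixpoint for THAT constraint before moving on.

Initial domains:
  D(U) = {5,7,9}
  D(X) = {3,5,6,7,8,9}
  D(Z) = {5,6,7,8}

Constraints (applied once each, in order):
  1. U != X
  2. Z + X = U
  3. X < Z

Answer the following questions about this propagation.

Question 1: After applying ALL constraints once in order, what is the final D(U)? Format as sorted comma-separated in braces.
Answer: {9}

Derivation:
Constraint 1 (U != X) on D(U)={5,7,9} D(X)={3,5,6,7,8,9}: no change
Constraint 2 (Z + X = U) on D(Z)={5,6,7,8} D(X)={3,5,6,7,8,9} D(U)={5,7,9}: Z {5,6,7,8}->{6}; X {3,5,6,7,8,9}->{3}; U {5,7,9}->{9}
Constraint 3 (X < Z) on D(X)={3} D(Z)={6}: no change
So after all 3 constraints: D(U) = {9}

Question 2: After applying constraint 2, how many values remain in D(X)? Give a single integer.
Answer: 1

Derivation:
Constraint 1 (U != X) on D(U)={5,7,9} D(X)={3,5,6,7,8,9}: no change
Constraint 2 (Z + X = U) on D(Z)={5,6,7,8} D(X)={3,5,6,7,8,9} D(U)={5,7,9}: Z {5,6,7,8}->{6}; X {3,5,6,7,8,9}->{3}; U {5,7,9}->{9}
So after constraint 2: D(X)={3}, size = 1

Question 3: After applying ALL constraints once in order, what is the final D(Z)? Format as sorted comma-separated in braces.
Answer: {6}

Derivation:
Constraint 1 (U != X) on D(U)={5,7,9} D(X)={3,5,6,7,8,9}: no change
Constraint 2 (Z + X = U) on D(Z)={5,6,7,8} D(X)={3,5,6,7,8,9} D(U)={5,7,9}: Z {5,6,7,8}->{6}; X {3,5,6,7,8,9}->{3}; U {5,7,9}->{9}
Constraint 3 (X < Z) on D(X)={3} D(Z)={6}: no change
So after all 3 constraints: D(Z) = {6}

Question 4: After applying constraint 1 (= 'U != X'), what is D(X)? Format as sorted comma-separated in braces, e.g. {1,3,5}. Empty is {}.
Constraint 1 (U != X) on D(U)={5,7,9} D(X)={3,5,6,7,8,9}: no change
So after constraint 1: D(X) = {3,5,6,7,8,9}

Answer: {3,5,6,7,8,9}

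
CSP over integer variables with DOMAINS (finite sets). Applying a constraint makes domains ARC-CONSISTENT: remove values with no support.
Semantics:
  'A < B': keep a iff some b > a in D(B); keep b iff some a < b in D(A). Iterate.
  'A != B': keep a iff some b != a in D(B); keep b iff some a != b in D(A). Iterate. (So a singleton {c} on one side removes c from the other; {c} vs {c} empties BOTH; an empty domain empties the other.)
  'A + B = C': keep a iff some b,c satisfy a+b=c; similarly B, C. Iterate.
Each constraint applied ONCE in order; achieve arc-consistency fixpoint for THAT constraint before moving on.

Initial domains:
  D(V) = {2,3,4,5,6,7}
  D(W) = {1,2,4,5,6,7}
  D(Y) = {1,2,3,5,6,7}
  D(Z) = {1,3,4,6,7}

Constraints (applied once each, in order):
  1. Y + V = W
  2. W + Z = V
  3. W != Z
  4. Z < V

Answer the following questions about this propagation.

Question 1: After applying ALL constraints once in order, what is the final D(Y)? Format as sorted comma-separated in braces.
Constraint 1 (Y + V = W) on D(Y)={1,2,3,5,6,7} D(V)={2,3,4,5,6,7} D(W)={1,2,4,5,6,7}: Y {1,2,3,5,6,7}->{1,2,3,5}; V {2,3,4,5,6,7}->{2,3,4,5,6}; W {1,2,4,5,6,7}->{4,5,6,7}
Constraint 2 (W + Z = V) on D(W)={4,5,6,7} D(Z)={1,3,4,6,7} D(V)={2,3,4,5,6}: W {4,5,6,7}->{4,5}; Z {1,3,4,6,7}->{1}; V {2,3,4,5,6}->{5,6}
Constraint 3 (W != Z) on D(W)={4,5} D(Z)={1}: no change
Constraint 4 (Z < V) on D(Z)={1} D(V)={5,6}: no change
So after all 4 constraints: D(Y) = {1,2,3,5}

Answer: {1,2,3,5}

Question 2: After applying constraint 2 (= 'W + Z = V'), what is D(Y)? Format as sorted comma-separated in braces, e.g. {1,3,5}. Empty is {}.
Constraint 1 (Y + V = W) on D(Y)={1,2,3,5,6,7} D(V)={2,3,4,5,6,7} D(W)={1,2,4,5,6,7}: Y {1,2,3,5,6,7}->{1,2,3,5}; V {2,3,4,5,6,7}->{2,3,4,5,6}; W {1,2,4,5,6,7}->{4,5,6,7}
Constraint 2 (W + Z = V) on D(W)={4,5,6,7} D(Z)={1,3,4,6,7} D(V)={2,3,4,5,6}: W {4,5,6,7}->{4,5}; Z {1,3,4,6,7}->{1}; V {2,3,4,5,6}->{5,6}
So after constraint 2: D(Y) = {1,2,3,5}

Answer: {1,2,3,5}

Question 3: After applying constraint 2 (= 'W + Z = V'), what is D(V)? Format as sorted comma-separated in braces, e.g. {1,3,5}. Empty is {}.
Constraint 1 (Y + V = W) on D(Y)={1,2,3,5,6,7} D(V)={2,3,4,5,6,7} D(W)={1,2,4,5,6,7}: Y {1,2,3,5,6,7}->{1,2,3,5}; V {2,3,4,5,6,7}->{2,3,4,5,6}; W {1,2,4,5,6,7}->{4,5,6,7}
Constraint 2 (W + Z = V) on D(W)={4,5,6,7} D(Z)={1,3,4,6,7} D(V)={2,3,4,5,6}: W {4,5,6,7}->{4,5}; Z {1,3,4,6,7}->{1}; V {2,3,4,5,6}->{5,6}
So after constraint 2: D(V) = {5,6}

Answer: {5,6}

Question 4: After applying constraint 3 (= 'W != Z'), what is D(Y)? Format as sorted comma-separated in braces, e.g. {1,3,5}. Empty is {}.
Constraint 1 (Y + V = W) on D(Y)={1,2,3,5,6,7} D(V)={2,3,4,5,6,7} D(W)={1,2,4,5,6,7}: Y {1,2,3,5,6,7}->{1,2,3,5}; V {2,3,4,5,6,7}->{2,3,4,5,6}; W {1,2,4,5,6,7}->{4,5,6,7}
Constraint 2 (W + Z = V) on D(W)={4,5,6,7} D(Z)={1,3,4,6,7} D(V)={2,3,4,5,6}: W {4,5,6,7}->{4,5}; Z {1,3,4,6,7}->{1}; V {2,3,4,5,6}->{5,6}
Constraint 3 (W != Z) on D(W)={4,5} D(Z)={1}: no change
So after constraint 3: D(Y) = {1,2,3,5}

Answer: {1,2,3,5}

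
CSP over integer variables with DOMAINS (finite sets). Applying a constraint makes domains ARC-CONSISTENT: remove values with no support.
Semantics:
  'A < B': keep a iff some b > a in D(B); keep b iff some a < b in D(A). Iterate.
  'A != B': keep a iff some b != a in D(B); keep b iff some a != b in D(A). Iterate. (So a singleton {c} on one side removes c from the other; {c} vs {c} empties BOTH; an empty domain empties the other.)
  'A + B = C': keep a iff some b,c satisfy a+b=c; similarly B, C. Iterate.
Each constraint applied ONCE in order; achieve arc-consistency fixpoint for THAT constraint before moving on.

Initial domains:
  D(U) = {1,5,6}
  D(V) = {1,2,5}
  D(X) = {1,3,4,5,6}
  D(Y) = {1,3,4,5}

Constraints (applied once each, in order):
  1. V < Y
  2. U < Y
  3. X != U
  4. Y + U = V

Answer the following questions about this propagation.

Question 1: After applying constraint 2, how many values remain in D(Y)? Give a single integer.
Answer: 3

Derivation:
Constraint 1 (V < Y) on D(V)={1,2,5} D(Y)={1,3,4,5}: V {1,2,5}->{1,2}; Y {1,3,4,5}->{3,4,5}
Constraint 2 (U < Y) on D(U)={1,5,6} D(Y)={3,4,5}: U {1,5,6}->{1}
So after constraint 2: D(Y)={3,4,5}, size = 3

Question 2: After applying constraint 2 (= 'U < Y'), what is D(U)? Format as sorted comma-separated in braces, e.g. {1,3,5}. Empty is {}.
Answer: {1}

Derivation:
Constraint 1 (V < Y) on D(V)={1,2,5} D(Y)={1,3,4,5}: V {1,2,5}->{1,2}; Y {1,3,4,5}->{3,4,5}
Constraint 2 (U < Y) on D(U)={1,5,6} D(Y)={3,4,5}: U {1,5,6}->{1}
So after constraint 2: D(U) = {1}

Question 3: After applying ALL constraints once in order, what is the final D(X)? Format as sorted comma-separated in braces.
Answer: {3,4,5,6}

Derivation:
Constraint 1 (V < Y) on D(V)={1,2,5} D(Y)={1,3,4,5}: V {1,2,5}->{1,2}; Y {1,3,4,5}->{3,4,5}
Constraint 2 (U < Y) on D(U)={1,5,6} D(Y)={3,4,5}: U {1,5,6}->{1}
Constraint 3 (X != U) on D(X)={1,3,4,5,6} D(U)={1}: X {1,3,4,5,6}->{3,4,5,6}
Constraint 4 (Y + U = V) on D(Y)={3,4,5} D(U)={1} D(V)={1,2}: Y {3,4,5}->{}; U {1}->{}; V {1,2}->{}
So after all 4 constraints: D(X) = {3,4,5,6}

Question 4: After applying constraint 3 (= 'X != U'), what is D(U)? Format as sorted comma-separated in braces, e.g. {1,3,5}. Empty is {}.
Constraint 1 (V < Y) on D(V)={1,2,5} D(Y)={1,3,4,5}: V {1,2,5}->{1,2}; Y {1,3,4,5}->{3,4,5}
Constraint 2 (U < Y) on D(U)={1,5,6} D(Y)={3,4,5}: U {1,5,6}->{1}
Constraint 3 (X != U) on D(X)={1,3,4,5,6} D(U)={1}: X {1,3,4,5,6}->{3,4,5,6}
So after constraint 3: D(U) = {1}

Answer: {1}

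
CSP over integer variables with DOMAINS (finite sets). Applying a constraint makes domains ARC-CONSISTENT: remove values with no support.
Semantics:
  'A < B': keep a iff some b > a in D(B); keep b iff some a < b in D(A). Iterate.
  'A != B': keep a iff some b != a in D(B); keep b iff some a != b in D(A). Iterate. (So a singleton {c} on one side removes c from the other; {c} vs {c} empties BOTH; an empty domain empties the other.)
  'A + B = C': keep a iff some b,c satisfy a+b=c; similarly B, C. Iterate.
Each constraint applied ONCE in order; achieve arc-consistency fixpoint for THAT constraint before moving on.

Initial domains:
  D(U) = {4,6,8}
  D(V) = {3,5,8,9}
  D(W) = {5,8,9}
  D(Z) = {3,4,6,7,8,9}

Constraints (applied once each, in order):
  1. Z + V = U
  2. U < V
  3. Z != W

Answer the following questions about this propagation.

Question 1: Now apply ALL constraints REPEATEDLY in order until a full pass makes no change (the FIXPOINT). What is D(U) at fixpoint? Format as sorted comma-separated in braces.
Answer: {}

Derivation:
pass 0 (initial): D(U)={4,6,8}
pass 1: U {4,6,8}->{}; V {3,5,8,9}->{}; Z {3,4,6,7,8,9}->{3}
pass 2: W {5,8,9}->{}; Z {3}->{}
pass 3: no change
Fixpoint after 3 passes: D(U) = {}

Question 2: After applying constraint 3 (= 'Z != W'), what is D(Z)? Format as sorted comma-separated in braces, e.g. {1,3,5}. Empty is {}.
Constraint 1 (Z + V = U) on D(Z)={3,4,6,7,8,9} D(V)={3,5,8,9} D(U)={4,6,8}: Z {3,4,6,7,8,9}->{3}; V {3,5,8,9}->{3,5}; U {4,6,8}->{6,8}
Constraint 2 (U < V) on D(U)={6,8} D(V)={3,5}: U {6,8}->{}; V {3,5}->{}
Constraint 3 (Z != W) on D(Z)={3} D(W)={5,8,9}: no change
So after constraint 3: D(Z) = {3}

Answer: {3}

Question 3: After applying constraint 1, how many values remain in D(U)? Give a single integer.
Answer: 2

Derivation:
Constraint 1 (Z + V = U) on D(Z)={3,4,6,7,8,9} D(V)={3,5,8,9} D(U)={4,6,8}: Z {3,4,6,7,8,9}->{3}; V {3,5,8,9}->{3,5}; U {4,6,8}->{6,8}
So after constraint 1: D(U)={6,8}, size = 2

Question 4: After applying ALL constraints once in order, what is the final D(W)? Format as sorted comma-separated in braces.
Constraint 1 (Z + V = U) on D(Z)={3,4,6,7,8,9} D(V)={3,5,8,9} D(U)={4,6,8}: Z {3,4,6,7,8,9}->{3}; V {3,5,8,9}->{3,5}; U {4,6,8}->{6,8}
Constraint 2 (U < V) on D(U)={6,8} D(V)={3,5}: U {6,8}->{}; V {3,5}->{}
Constraint 3 (Z != W) on D(Z)={3} D(W)={5,8,9}: no change
So after all 3 constraints: D(W) = {5,8,9}

Answer: {5,8,9}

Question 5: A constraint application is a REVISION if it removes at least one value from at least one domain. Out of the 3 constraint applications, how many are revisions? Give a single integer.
Constraint 1 (Z + V = U) on D(Z)={3,4,6,7,8,9} D(V)={3,5,8,9} D(U)={4,6,8}: Z {3,4,6,7,8,9}->{3}; V {3,5,8,9}->{3,5}; U {4,6,8}->{6,8} => REVISION
Constraint 2 (U < V) on D(U)={6,8} D(V)={3,5}: U {6,8}->{}; V {3,5}->{} => REVISION
Constraint 3 (Z != W) on D(Z)={3} D(W)={5,8,9}: no change => not a revision
Total revisions = 2

Answer: 2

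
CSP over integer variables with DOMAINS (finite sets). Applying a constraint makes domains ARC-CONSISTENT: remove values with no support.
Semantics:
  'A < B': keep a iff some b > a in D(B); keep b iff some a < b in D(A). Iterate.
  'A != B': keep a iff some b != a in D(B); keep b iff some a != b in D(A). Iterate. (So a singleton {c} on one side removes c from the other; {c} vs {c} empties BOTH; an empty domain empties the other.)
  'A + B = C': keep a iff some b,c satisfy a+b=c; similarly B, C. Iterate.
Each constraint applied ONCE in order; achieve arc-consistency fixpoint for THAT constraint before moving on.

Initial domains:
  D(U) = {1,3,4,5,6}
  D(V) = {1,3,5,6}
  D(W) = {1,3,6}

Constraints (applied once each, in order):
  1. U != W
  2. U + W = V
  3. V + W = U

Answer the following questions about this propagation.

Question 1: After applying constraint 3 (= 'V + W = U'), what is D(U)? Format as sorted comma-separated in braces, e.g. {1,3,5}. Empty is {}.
Constraint 1 (U != W) on D(U)={1,3,4,5,6} D(W)={1,3,6}: no change
Constraint 2 (U + W = V) on D(U)={1,3,4,5,6} D(W)={1,3,6} D(V)={1,3,5,6}: U {1,3,4,5,6}->{3,4,5}; W {1,3,6}->{1,3}; V {1,3,5,6}->{5,6}
Constraint 3 (V + W = U) on D(V)={5,6} D(W)={1,3} D(U)={3,4,5}: V {5,6}->{}; W {1,3}->{}; U {3,4,5}->{}
So after constraint 3: D(U) = {}

Answer: {}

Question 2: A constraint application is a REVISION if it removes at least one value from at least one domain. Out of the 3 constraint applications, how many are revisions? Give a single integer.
Constraint 1 (U != W) on D(U)={1,3,4,5,6} D(W)={1,3,6}: no change => not a revision
Constraint 2 (U + W = V) on D(U)={1,3,4,5,6} D(W)={1,3,6} D(V)={1,3,5,6}: U {1,3,4,5,6}->{3,4,5}; W {1,3,6}->{1,3}; V {1,3,5,6}->{5,6} => REVISION
Constraint 3 (V + W = U) on D(V)={5,6} D(W)={1,3} D(U)={3,4,5}: V {5,6}->{}; W {1,3}->{}; U {3,4,5}->{} => REVISION
Total revisions = 2

Answer: 2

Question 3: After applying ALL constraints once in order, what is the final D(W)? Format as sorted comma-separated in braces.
Constraint 1 (U != W) on D(U)={1,3,4,5,6} D(W)={1,3,6}: no change
Constraint 2 (U + W = V) on D(U)={1,3,4,5,6} D(W)={1,3,6} D(V)={1,3,5,6}: U {1,3,4,5,6}->{3,4,5}; W {1,3,6}->{1,3}; V {1,3,5,6}->{5,6}
Constraint 3 (V + W = U) on D(V)={5,6} D(W)={1,3} D(U)={3,4,5}: V {5,6}->{}; W {1,3}->{}; U {3,4,5}->{}
So after all 3 constraints: D(W) = {}

Answer: {}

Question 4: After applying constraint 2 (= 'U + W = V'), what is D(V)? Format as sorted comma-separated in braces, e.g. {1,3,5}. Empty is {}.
Answer: {5,6}

Derivation:
Constraint 1 (U != W) on D(U)={1,3,4,5,6} D(W)={1,3,6}: no change
Constraint 2 (U + W = V) on D(U)={1,3,4,5,6} D(W)={1,3,6} D(V)={1,3,5,6}: U {1,3,4,5,6}->{3,4,5}; W {1,3,6}->{1,3}; V {1,3,5,6}->{5,6}
So after constraint 2: D(V) = {5,6}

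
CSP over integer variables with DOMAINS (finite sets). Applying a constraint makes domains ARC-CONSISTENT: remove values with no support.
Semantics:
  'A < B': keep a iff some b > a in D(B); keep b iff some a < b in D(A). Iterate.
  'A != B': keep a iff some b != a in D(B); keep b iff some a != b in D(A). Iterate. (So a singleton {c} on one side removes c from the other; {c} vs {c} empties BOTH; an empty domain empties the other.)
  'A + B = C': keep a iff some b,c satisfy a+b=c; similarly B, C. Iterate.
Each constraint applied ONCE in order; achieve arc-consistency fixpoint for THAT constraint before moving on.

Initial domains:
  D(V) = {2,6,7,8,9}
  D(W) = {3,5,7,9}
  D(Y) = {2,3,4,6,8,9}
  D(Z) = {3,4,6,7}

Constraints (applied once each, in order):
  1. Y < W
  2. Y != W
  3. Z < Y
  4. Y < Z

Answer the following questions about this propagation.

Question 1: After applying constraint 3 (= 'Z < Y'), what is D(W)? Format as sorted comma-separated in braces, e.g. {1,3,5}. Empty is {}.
Answer: {3,5,7,9}

Derivation:
Constraint 1 (Y < W) on D(Y)={2,3,4,6,8,9} D(W)={3,5,7,9}: Y {2,3,4,6,8,9}->{2,3,4,6,8}
Constraint 2 (Y != W) on D(Y)={2,3,4,6,8} D(W)={3,5,7,9}: no change
Constraint 3 (Z < Y) on D(Z)={3,4,6,7} D(Y)={2,3,4,6,8}: Y {2,3,4,6,8}->{4,6,8}
So after constraint 3: D(W) = {3,5,7,9}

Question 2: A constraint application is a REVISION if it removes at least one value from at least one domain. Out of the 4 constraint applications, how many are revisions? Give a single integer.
Answer: 3

Derivation:
Constraint 1 (Y < W) on D(Y)={2,3,4,6,8,9} D(W)={3,5,7,9}: Y {2,3,4,6,8,9}->{2,3,4,6,8} => REVISION
Constraint 2 (Y != W) on D(Y)={2,3,4,6,8} D(W)={3,5,7,9}: no change => not a revision
Constraint 3 (Z < Y) on D(Z)={3,4,6,7} D(Y)={2,3,4,6,8}: Y {2,3,4,6,8}->{4,6,8} => REVISION
Constraint 4 (Y < Z) on D(Y)={4,6,8} D(Z)={3,4,6,7}: Y {4,6,8}->{4,6}; Z {3,4,6,7}->{6,7} => REVISION
Total revisions = 3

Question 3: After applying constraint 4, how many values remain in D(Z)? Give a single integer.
Answer: 2

Derivation:
Constraint 1 (Y < W) on D(Y)={2,3,4,6,8,9} D(W)={3,5,7,9}: Y {2,3,4,6,8,9}->{2,3,4,6,8}
Constraint 2 (Y != W) on D(Y)={2,3,4,6,8} D(W)={3,5,7,9}: no change
Constraint 3 (Z < Y) on D(Z)={3,4,6,7} D(Y)={2,3,4,6,8}: Y {2,3,4,6,8}->{4,6,8}
Constraint 4 (Y < Z) on D(Y)={4,6,8} D(Z)={3,4,6,7}: Y {4,6,8}->{4,6}; Z {3,4,6,7}->{6,7}
So after constraint 4: D(Z)={6,7}, size = 2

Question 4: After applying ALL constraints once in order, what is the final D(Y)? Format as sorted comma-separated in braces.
Answer: {4,6}

Derivation:
Constraint 1 (Y < W) on D(Y)={2,3,4,6,8,9} D(W)={3,5,7,9}: Y {2,3,4,6,8,9}->{2,3,4,6,8}
Constraint 2 (Y != W) on D(Y)={2,3,4,6,8} D(W)={3,5,7,9}: no change
Constraint 3 (Z < Y) on D(Z)={3,4,6,7} D(Y)={2,3,4,6,8}: Y {2,3,4,6,8}->{4,6,8}
Constraint 4 (Y < Z) on D(Y)={4,6,8} D(Z)={3,4,6,7}: Y {4,6,8}->{4,6}; Z {3,4,6,7}->{6,7}
So after all 4 constraints: D(Y) = {4,6}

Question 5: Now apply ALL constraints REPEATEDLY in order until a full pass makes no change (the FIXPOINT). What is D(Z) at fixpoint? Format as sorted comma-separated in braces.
pass 0 (initial): D(Z)={3,4,6,7}
pass 1: Y {2,3,4,6,8,9}->{4,6}; Z {3,4,6,7}->{6,7}
pass 2: W {3,5,7,9}->{5,7,9}; Y {4,6}->{}; Z {6,7}->{}
pass 3: W {5,7,9}->{}
pass 4: no change
Fixpoint after 4 passes: D(Z) = {}

Answer: {}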